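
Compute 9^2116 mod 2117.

9^1 ≡ 9 (mod 2117)
9^2 ≡ 9^2 = 81 ≡ 81 (mod 2117)
9^4 ≡ 81^2 = 6561 ≡ 210 (mod 2117)
9^8 ≡ 210^2 = 44100 ≡ 1760 (mod 2117)
9^16 ≡ 1760^2 = 3097600 ≡ 429 (mod 2117)
9^32 ≡ 429^2 = 184041 ≡ 1979 (mod 2117)
9^64 ≡ 1979^2 = 3916441 ≡ 2108 (mod 2117)
9^128 ≡ 2108^2 = 4443664 ≡ 81 (mod 2117)
9^256 ≡ 81^2 = 6561 ≡ 210 (mod 2117)
9^512 ≡ 210^2 = 44100 ≡ 1760 (mod 2117)
9^1024 ≡ 1760^2 = 3097600 ≡ 429 (mod 2117)
9^2048 ≡ 429^2 = 184041 ≡ 1979 (mod 2117)
2116 = 2048 + 64 + 4 in binary powers of 2.
So 9^2116 ≡ 1979 · 2108 · 210 ≡ 429 (mod 2117).
Since 429 ≠ 1, base 9 is a Fermat witness: 2117 is composite.

429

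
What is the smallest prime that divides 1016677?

1016677 is odd.
Digit sum 28, not divisible by 3.
Ends in 7: not divisible by 5.
7: 1016677 = 7·145239 + 4
11: 1016677 = 11·92425 + 2
13: 1016677 = 13·78205 + 12
17: 1016677 = 17·59804 + 9
19: 1016677 = 19·53509 + 6
23: 1016677 = 23·44203 + 8
29: 1016677 = 29·35057 + 24
31: 1016677 = 31·32796 + 1
37: 1016677 = 37·27477 + 28
41: 1016677 = 41·24797

41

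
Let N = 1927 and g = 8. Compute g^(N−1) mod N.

8^1 ≡ 8 (mod 1927)
8^2 ≡ 8^2 = 64 ≡ 64 (mod 1927)
8^4 ≡ 64^2 = 4096 ≡ 242 (mod 1927)
8^8 ≡ 242^2 = 58564 ≡ 754 (mod 1927)
8^16 ≡ 754^2 = 568516 ≡ 51 (mod 1927)
8^32 ≡ 51^2 = 2601 ≡ 674 (mod 1927)
8^64 ≡ 674^2 = 454276 ≡ 1431 (mod 1927)
8^128 ≡ 1431^2 = 2047761 ≡ 1287 (mod 1927)
8^256 ≡ 1287^2 = 1656369 ≡ 1076 (mod 1927)
8^512 ≡ 1076^2 = 1157776 ≡ 1576 (mod 1927)
8^1024 ≡ 1576^2 = 2483776 ≡ 1800 (mod 1927)
1926 = 1024 + 512 + 256 + 128 + 4 + 2 in binary powers of 2.
So 8^1926 ≡ 1800 · 1576 · 1076 · 1287 · 242 · 64 ≡ 1630 (mod 1927).
Since 1630 ≠ 1, base 8 is a Fermat witness: 1927 is composite.

1630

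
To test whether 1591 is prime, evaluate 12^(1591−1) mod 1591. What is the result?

12^1 ≡ 12 (mod 1591)
12^2 ≡ 12^2 = 144 ≡ 144 (mod 1591)
12^4 ≡ 144^2 = 20736 ≡ 53 (mod 1591)
12^8 ≡ 53^2 = 2809 ≡ 1218 (mod 1591)
12^16 ≡ 1218^2 = 1483524 ≡ 712 (mod 1591)
12^32 ≡ 712^2 = 506944 ≡ 1006 (mod 1591)
12^64 ≡ 1006^2 = 1012036 ≡ 160 (mod 1591)
12^128 ≡ 160^2 = 25600 ≡ 144 (mod 1591)
12^256 ≡ 144^2 = 20736 ≡ 53 (mod 1591)
12^512 ≡ 53^2 = 2809 ≡ 1218 (mod 1591)
12^1024 ≡ 1218^2 = 1483524 ≡ 712 (mod 1591)
1590 = 1024 + 512 + 32 + 16 + 4 + 2 in binary powers of 2.
So 12^1590 ≡ 712 · 1218 · 1006 · 712 · 53 · 144 ≡ 84 (mod 1591).
Since 84 ≠ 1, base 12 is a Fermat witness: 1591 is composite.

84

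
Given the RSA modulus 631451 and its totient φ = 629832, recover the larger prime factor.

967

φ(n) = (p−1)(q−1) = n − (p+q) + 1, so p + q = 631451 − 629832 + 1 = 1620.
p and q are the roots of t² − 1620t + 631451 = 0.
Discriminant: 1620² − 4·631451 = 2624400 − 2525804 = 98596; √98596 = 314.
q = (1620 − 314)/2 = 653, p = (1620 + 314)/2 = 967.
Check: 653 · 967 = 631451.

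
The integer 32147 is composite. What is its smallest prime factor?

17

32147 is odd.
Digit sum 17, not divisible by 3.
Ends in 7: not divisible by 5.
7: 32147 = 7·4592 + 3
11: 32147 = 11·2922 + 5
13: 32147 = 13·2472 + 11
17: 32147 = 17·1891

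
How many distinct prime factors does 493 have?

493 = 17 · 29
493 = 17 · 29, which has 2 distinct prime factors.

2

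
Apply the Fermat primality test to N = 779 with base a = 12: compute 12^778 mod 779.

121

12^1 ≡ 12 (mod 779)
12^2 ≡ 12^2 = 144 ≡ 144 (mod 779)
12^4 ≡ 144^2 = 20736 ≡ 482 (mod 779)
12^8 ≡ 482^2 = 232324 ≡ 182 (mod 779)
12^16 ≡ 182^2 = 33124 ≡ 406 (mod 779)
12^32 ≡ 406^2 = 164836 ≡ 467 (mod 779)
12^64 ≡ 467^2 = 218089 ≡ 748 (mod 779)
12^128 ≡ 748^2 = 559504 ≡ 182 (mod 779)
12^256 ≡ 182^2 = 33124 ≡ 406 (mod 779)
12^512 ≡ 406^2 = 164836 ≡ 467 (mod 779)
778 = 512 + 256 + 8 + 2 in binary powers of 2.
So 12^778 ≡ 467 · 406 · 182 · 144 ≡ 121 (mod 779).
Since 121 ≠ 1, base 12 is a Fermat witness: 779 is composite.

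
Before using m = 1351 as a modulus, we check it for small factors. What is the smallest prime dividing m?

7

1351 is odd.
Digit sum 10, not divisible by 3.
Ends in 1: not divisible by 5.
7: 1351 = 7·193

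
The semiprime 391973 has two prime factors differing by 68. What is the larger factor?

Since p = q + 68, we have 391973 = q(q + 68), so q² + 68q − 391973 = 0.
Discriminant: 68² + 4·391973 = 4624 + 1567892 = 1572516; √1572516 = 1254.
q = (−68 + 1254)/2 = 593, and p = q + 68 = 661.
Check: 593 · 661 = 391973.

661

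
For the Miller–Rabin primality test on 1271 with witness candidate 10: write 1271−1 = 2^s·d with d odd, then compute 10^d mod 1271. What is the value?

862

1271 − 1 = 1270 = 2^1 · 635, so d = 635.
10^1 ≡ 10 (mod 1271)
10^2 ≡ 10^2 = 100 ≡ 100 (mod 1271)
10^4 ≡ 100^2 = 10000 ≡ 1103 (mod 1271)
10^8 ≡ 1103^2 = 1216609 ≡ 262 (mod 1271)
10^16 ≡ 262^2 = 68644 ≡ 10 (mod 1271)
10^32 ≡ 10^2 = 100 ≡ 100 (mod 1271)
10^64 ≡ 100^2 = 10000 ≡ 1103 (mod 1271)
10^128 ≡ 1103^2 = 1216609 ≡ 262 (mod 1271)
10^256 ≡ 262^2 = 68644 ≡ 10 (mod 1271)
10^512 ≡ 10^2 = 100 ≡ 100 (mod 1271)
635 = 512 + 64 + 32 + 16 + 8 + 2 + 1 in binary powers of 2.
So 10^635 ≡ 100 · 1103 · 100 · 10 · 262 · 100 · 10 ≡ 862 (mod 1271).
Squaring chain: 862; never reaches −1, so base 10 is a Miller–Rabin witness that 1271 is composite.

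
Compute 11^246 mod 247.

11^1 ≡ 11 (mod 247)
11^2 ≡ 11^2 = 121 ≡ 121 (mod 247)
11^4 ≡ 121^2 = 14641 ≡ 68 (mod 247)
11^8 ≡ 68^2 = 4624 ≡ 178 (mod 247)
11^16 ≡ 178^2 = 31684 ≡ 68 (mod 247)
11^32 ≡ 68^2 = 4624 ≡ 178 (mod 247)
11^64 ≡ 178^2 = 31684 ≡ 68 (mod 247)
11^128 ≡ 68^2 = 4624 ≡ 178 (mod 247)
246 = 128 + 64 + 32 + 16 + 4 + 2 in binary powers of 2.
So 11^246 ≡ 178 · 68 · 178 · 68 · 68 · 121 ≡ 77 (mod 247).
Since 77 ≠ 1, base 11 is a Fermat witness: 247 is composite.

77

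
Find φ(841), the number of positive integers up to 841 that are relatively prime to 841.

812

Factor: 841 = 29^2.
φ(841) = 29^1·(29−1) = 812.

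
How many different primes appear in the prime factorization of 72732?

5

72732 = 2^2 · 18183
18183 = 3 · 6061
6061 = 11 · 551
551 = 19 · 29
72732 = 2^2 · 3 · 11 · 19 · 29, which has 5 distinct prime factors.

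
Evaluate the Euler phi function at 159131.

134568

Factor: 159131 = 7 · 127 · 179.
φ(159131) = (7−1) · (127−1) · (179−1) = 6 · 126 · 178 = 134568.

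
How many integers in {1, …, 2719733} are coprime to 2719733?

2656368

Factor: 2719733 = 79 · 173 · 199.
φ(2719733) = (79−1) · (173−1) · (199−1) = 78 · 172 · 198 = 2656368.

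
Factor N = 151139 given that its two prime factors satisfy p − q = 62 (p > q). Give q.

Since p = q + 62, we have 151139 = q(q + 62), so q² + 62q − 151139 = 0.
Discriminant: 62² + 4·151139 = 3844 + 604556 = 608400; √608400 = 780.
q = (−62 + 780)/2 = 359, and p = q + 62 = 421.
Check: 359 · 421 = 151139.

359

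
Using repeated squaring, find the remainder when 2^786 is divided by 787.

2^1 ≡ 2 (mod 787)
2^2 ≡ 2^2 = 4 ≡ 4 (mod 787)
2^4 ≡ 4^2 = 16 ≡ 16 (mod 787)
2^8 ≡ 16^2 = 256 ≡ 256 (mod 787)
2^16 ≡ 256^2 = 65536 ≡ 215 (mod 787)
2^32 ≡ 215^2 = 46225 ≡ 579 (mod 787)
2^64 ≡ 579^2 = 335241 ≡ 766 (mod 787)
2^128 ≡ 766^2 = 586756 ≡ 441 (mod 787)
2^256 ≡ 441^2 = 194481 ≡ 92 (mod 787)
2^512 ≡ 92^2 = 8464 ≡ 594 (mod 787)
786 = 512 + 256 + 16 + 2 in binary powers of 2.
So 2^786 ≡ 594 · 92 · 215 · 4 ≡ 1 (mod 787).
Since the result is 1, base 2 gives no evidence that 787 is composite.

1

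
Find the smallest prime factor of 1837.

1837 is odd.
Digit sum 19, not divisible by 3.
Ends in 7: not divisible by 5.
7: 1837 = 7·262 + 3
11: 1837 = 11·167

11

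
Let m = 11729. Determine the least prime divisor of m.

37

11729 is odd.
Digit sum 20, not divisible by 3.
Ends in 9: not divisible by 5.
7: 11729 = 7·1675 + 4
11: 11729 = 11·1066 + 3
13: 11729 = 13·902 + 3
17: 11729 = 17·689 + 16
19: 11729 = 19·617 + 6
23: 11729 = 23·509 + 22
29: 11729 = 29·404 + 13
31: 11729 = 31·378 + 11
37: 11729 = 37·317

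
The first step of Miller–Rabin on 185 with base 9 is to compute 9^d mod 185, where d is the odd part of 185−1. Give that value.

34

185 − 1 = 184 = 2^3 · 23, so d = 23.
9^1 ≡ 9 (mod 185)
9^2 ≡ 9^2 = 81 ≡ 81 (mod 185)
9^4 ≡ 81^2 = 6561 ≡ 86 (mod 185)
9^8 ≡ 86^2 = 7396 ≡ 181 (mod 185)
9^16 ≡ 181^2 = 32761 ≡ 16 (mod 185)
23 = 16 + 4 + 2 + 1 in binary powers of 2.
So 9^23 ≡ 16 · 86 · 81 · 9 ≡ 34 (mod 185).
Squaring chain: 34 → 46 → 81; never reaches −1, so base 9 is a Miller–Rabin witness that 185 is composite.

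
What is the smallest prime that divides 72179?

72179 is odd.
Digit sum 26, not divisible by 3.
Ends in 9: not divisible by 5.
7: 72179 = 7·10311 + 2
11: 72179 = 11·6561 + 8
13: 72179 = 13·5552 + 3
17: 72179 = 17·4245 + 14
19: 72179 = 19·3798 + 17
23: 72179 = 23·3138 + 5
29: 72179 = 29·2488 + 27
31: 72179 = 31·2328 + 11
37: 72179 = 37·1950 + 29
41: 72179 = 41·1760 + 19
43: 72179 = 43·1678 + 25
47: 72179 = 47·1535 + 34
53: 72179 = 53·1361 + 46
59: 72179 = 59·1223 + 22
61: 72179 = 61·1183 + 16
67: 72179 = 67·1077 + 20
71: 72179 = 71·1016 + 43
73: 72179 = 73·988 + 55
79: 72179 = 79·913 + 52
83: 72179 = 83·869 + 52
89: 72179 = 89·811

89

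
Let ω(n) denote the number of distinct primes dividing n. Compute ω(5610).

5610 = 2 · 2805
2805 = 3 · 935
935 = 5 · 187
187 = 11 · 17
5610 = 2 · 3 · 5 · 11 · 17, which has 5 distinct prime factors.

5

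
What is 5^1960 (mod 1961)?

5^1 ≡ 5 (mod 1961)
5^2 ≡ 5^2 = 25 ≡ 25 (mod 1961)
5^4 ≡ 25^2 = 625 ≡ 625 (mod 1961)
5^8 ≡ 625^2 = 390625 ≡ 386 (mod 1961)
5^16 ≡ 386^2 = 148996 ≡ 1921 (mod 1961)
5^32 ≡ 1921^2 = 3690241 ≡ 1600 (mod 1961)
5^64 ≡ 1600^2 = 2560000 ≡ 895 (mod 1961)
5^128 ≡ 895^2 = 801025 ≡ 937 (mod 1961)
5^256 ≡ 937^2 = 877969 ≡ 1402 (mod 1961)
5^512 ≡ 1402^2 = 1965604 ≡ 682 (mod 1961)
5^1024 ≡ 682^2 = 465124 ≡ 367 (mod 1961)
1960 = 1024 + 512 + 256 + 128 + 32 + 8 in binary powers of 2.
So 5^1960 ≡ 367 · 682 · 1402 · 937 · 1600 · 386 ≡ 367 (mod 1961).
Since 367 ≠ 1, base 5 is a Fermat witness: 1961 is composite.

367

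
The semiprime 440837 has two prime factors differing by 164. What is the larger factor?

751

Since p = q + 164, we have 440837 = q(q + 164), so q² + 164q − 440837 = 0.
Discriminant: 164² + 4·440837 = 26896 + 1763348 = 1790244; √1790244 = 1338.
q = (−164 + 1338)/2 = 587, and p = q + 164 = 751.
Check: 587 · 751 = 440837.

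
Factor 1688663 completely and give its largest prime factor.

1688663 = 19 · 88877
88877 = 31 · 2867
2867 = 47 · 61
61 is prime.
So 1688663 = 19 · 31 · 47 · 61; the largest prime factor is 61.

61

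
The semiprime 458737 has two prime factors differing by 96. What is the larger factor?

727

Since p = q + 96, we have 458737 = q(q + 96), so q² + 96q − 458737 = 0.
Discriminant: 96² + 4·458737 = 9216 + 1834948 = 1844164; √1844164 = 1358.
q = (−96 + 1358)/2 = 631, and p = q + 96 = 727.
Check: 631 · 727 = 458737.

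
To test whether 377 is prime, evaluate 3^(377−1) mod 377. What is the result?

16

3^1 ≡ 3 (mod 377)
3^2 ≡ 3^2 = 9 ≡ 9 (mod 377)
3^4 ≡ 9^2 = 81 ≡ 81 (mod 377)
3^8 ≡ 81^2 = 6561 ≡ 152 (mod 377)
3^16 ≡ 152^2 = 23104 ≡ 107 (mod 377)
3^32 ≡ 107^2 = 11449 ≡ 139 (mod 377)
3^64 ≡ 139^2 = 19321 ≡ 94 (mod 377)
3^128 ≡ 94^2 = 8836 ≡ 165 (mod 377)
3^256 ≡ 165^2 = 27225 ≡ 81 (mod 377)
376 = 256 + 64 + 32 + 16 + 8 in binary powers of 2.
So 3^376 ≡ 81 · 94 · 139 · 107 · 152 ≡ 16 (mod 377).
Since 16 ≠ 1, base 3 is a Fermat witness: 377 is composite.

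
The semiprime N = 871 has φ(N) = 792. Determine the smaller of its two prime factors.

13

φ(n) = (p−1)(q−1) = n − (p+q) + 1, so p + q = 871 − 792 + 1 = 80.
p and q are the roots of t² − 80t + 871 = 0.
Discriminant: 80² − 4·871 = 6400 − 3484 = 2916; √2916 = 54.
q = (80 − 54)/2 = 13, p = (80 + 54)/2 = 67.
Check: 13 · 67 = 871.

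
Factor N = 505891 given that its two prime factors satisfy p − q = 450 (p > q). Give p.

Since p = q + 450, we have 505891 = q(q + 450), so q² + 450q − 505891 = 0.
Discriminant: 450² + 4·505891 = 202500 + 2023564 = 2226064; √2226064 = 1492.
q = (−450 + 1492)/2 = 521, and p = q + 450 = 971.
Check: 521 · 971 = 505891.

971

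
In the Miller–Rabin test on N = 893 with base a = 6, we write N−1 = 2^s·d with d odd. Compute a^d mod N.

294

893 − 1 = 892 = 2^2 · 223, so d = 223.
6^1 ≡ 6 (mod 893)
6^2 ≡ 6^2 = 36 ≡ 36 (mod 893)
6^4 ≡ 36^2 = 1296 ≡ 403 (mod 893)
6^8 ≡ 403^2 = 162409 ≡ 776 (mod 893)
6^16 ≡ 776^2 = 602176 ≡ 294 (mod 893)
6^32 ≡ 294^2 = 86436 ≡ 708 (mod 893)
6^64 ≡ 708^2 = 501264 ≡ 291 (mod 893)
6^128 ≡ 291^2 = 84681 ≡ 739 (mod 893)
223 = 128 + 64 + 16 + 8 + 4 + 2 + 1 in binary powers of 2.
So 6^223 ≡ 739 · 291 · 294 · 776 · 403 · 36 · 6 ≡ 294 (mod 893).
Squaring chain: 294 → 708; never reaches −1, so base 6 is a Miller–Rabin witness that 893 is composite.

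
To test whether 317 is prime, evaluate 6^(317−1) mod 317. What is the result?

6^1 ≡ 6 (mod 317)
6^2 ≡ 6^2 = 36 ≡ 36 (mod 317)
6^4 ≡ 36^2 = 1296 ≡ 28 (mod 317)
6^8 ≡ 28^2 = 784 ≡ 150 (mod 317)
6^16 ≡ 150^2 = 22500 ≡ 310 (mod 317)
6^32 ≡ 310^2 = 96100 ≡ 49 (mod 317)
6^64 ≡ 49^2 = 2401 ≡ 182 (mod 317)
6^128 ≡ 182^2 = 33124 ≡ 156 (mod 317)
6^256 ≡ 156^2 = 24336 ≡ 244 (mod 317)
316 = 256 + 32 + 16 + 8 + 4 in binary powers of 2.
So 6^316 ≡ 244 · 49 · 310 · 150 · 28 ≡ 1 (mod 317).
Since the result is 1, base 6 gives no evidence that 317 is composite.

1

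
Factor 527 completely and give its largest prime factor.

527 = 17 · 31
31 is prime.
So 527 = 17 · 31; the largest prime factor is 31.

31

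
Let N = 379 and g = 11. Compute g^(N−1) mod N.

11^1 ≡ 11 (mod 379)
11^2 ≡ 11^2 = 121 ≡ 121 (mod 379)
11^4 ≡ 121^2 = 14641 ≡ 239 (mod 379)
11^8 ≡ 239^2 = 57121 ≡ 271 (mod 379)
11^16 ≡ 271^2 = 73441 ≡ 294 (mod 379)
11^32 ≡ 294^2 = 86436 ≡ 24 (mod 379)
11^64 ≡ 24^2 = 576 ≡ 197 (mod 379)
11^128 ≡ 197^2 = 38809 ≡ 151 (mod 379)
11^256 ≡ 151^2 = 22801 ≡ 61 (mod 379)
378 = 256 + 64 + 32 + 16 + 8 + 2 in binary powers of 2.
So 11^378 ≡ 61 · 197 · 24 · 294 · 271 · 121 ≡ 1 (mod 379).
Since the result is 1, base 11 gives no evidence that 379 is composite.

1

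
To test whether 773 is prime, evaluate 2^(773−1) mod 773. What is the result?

2^1 ≡ 2 (mod 773)
2^2 ≡ 2^2 = 4 ≡ 4 (mod 773)
2^4 ≡ 4^2 = 16 ≡ 16 (mod 773)
2^8 ≡ 16^2 = 256 ≡ 256 (mod 773)
2^16 ≡ 256^2 = 65536 ≡ 604 (mod 773)
2^32 ≡ 604^2 = 364816 ≡ 733 (mod 773)
2^64 ≡ 733^2 = 537289 ≡ 54 (mod 773)
2^128 ≡ 54^2 = 2916 ≡ 597 (mod 773)
2^256 ≡ 597^2 = 356409 ≡ 56 (mod 773)
2^512 ≡ 56^2 = 3136 ≡ 44 (mod 773)
772 = 512 + 256 + 4 in binary powers of 2.
So 2^772 ≡ 44 · 56 · 16 ≡ 1 (mod 773).
Since the result is 1, base 2 gives no evidence that 773 is composite.

1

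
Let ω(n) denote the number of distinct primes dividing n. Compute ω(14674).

4

14674 = 2 · 7337
7337 = 11 · 667
667 = 23 · 29
14674 = 2 · 11 · 23 · 29, which has 4 distinct prime factors.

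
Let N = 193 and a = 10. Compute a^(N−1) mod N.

10^1 ≡ 10 (mod 193)
10^2 ≡ 10^2 = 100 ≡ 100 (mod 193)
10^4 ≡ 100^2 = 10000 ≡ 157 (mod 193)
10^8 ≡ 157^2 = 24649 ≡ 138 (mod 193)
10^16 ≡ 138^2 = 19044 ≡ 130 (mod 193)
10^32 ≡ 130^2 = 16900 ≡ 109 (mod 193)
10^64 ≡ 109^2 = 11881 ≡ 108 (mod 193)
10^128 ≡ 108^2 = 11664 ≡ 84 (mod 193)
192 = 128 + 64 in binary powers of 2.
So 10^192 ≡ 84 · 108 ≡ 1 (mod 193).
Since the result is 1, base 10 gives no evidence that 193 is composite.

1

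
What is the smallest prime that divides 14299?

79

14299 is odd.
Digit sum 25, not divisible by 3.
Ends in 9: not divisible by 5.
7: 14299 = 7·2042 + 5
11: 14299 = 11·1299 + 10
13: 14299 = 13·1099 + 12
17: 14299 = 17·841 + 2
19: 14299 = 19·752 + 11
23: 14299 = 23·621 + 16
29: 14299 = 29·493 + 2
31: 14299 = 31·461 + 8
37: 14299 = 37·386 + 17
41: 14299 = 41·348 + 31
43: 14299 = 43·332 + 23
47: 14299 = 47·304 + 11
53: 14299 = 53·269 + 42
59: 14299 = 59·242 + 21
61: 14299 = 61·234 + 25
67: 14299 = 67·213 + 28
71: 14299 = 71·201 + 28
73: 14299 = 73·195 + 64
79: 14299 = 79·181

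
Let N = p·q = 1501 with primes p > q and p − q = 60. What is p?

Since p = q + 60, we have 1501 = q(q + 60), so q² + 60q − 1501 = 0.
Discriminant: 60² + 4·1501 = 3600 + 6004 = 9604; √9604 = 98.
q = (−60 + 98)/2 = 19, and p = q + 60 = 79.
Check: 19 · 79 = 1501.

79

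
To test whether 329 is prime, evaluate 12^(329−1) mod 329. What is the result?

12^1 ≡ 12 (mod 329)
12^2 ≡ 12^2 = 144 ≡ 144 (mod 329)
12^4 ≡ 144^2 = 20736 ≡ 9 (mod 329)
12^8 ≡ 9^2 = 81 ≡ 81 (mod 329)
12^16 ≡ 81^2 = 6561 ≡ 310 (mod 329)
12^32 ≡ 310^2 = 96100 ≡ 32 (mod 329)
12^64 ≡ 32^2 = 1024 ≡ 37 (mod 329)
12^128 ≡ 37^2 = 1369 ≡ 53 (mod 329)
12^256 ≡ 53^2 = 2809 ≡ 177 (mod 329)
328 = 256 + 64 + 8 in binary powers of 2.
So 12^328 ≡ 177 · 37 · 81 ≡ 121 (mod 329).
Since 121 ≠ 1, base 12 is a Fermat witness: 329 is composite.

121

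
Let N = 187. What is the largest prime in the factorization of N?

17

187 = 11 · 17
17 is prime.
So 187 = 11 · 17; the largest prime factor is 17.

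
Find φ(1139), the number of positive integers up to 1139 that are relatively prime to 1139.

Factor: 1139 = 17 · 67.
φ(1139) = (17−1) · (67−1) = 16 · 66 = 1056.

1056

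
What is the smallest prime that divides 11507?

11507 is odd.
Digit sum 14, not divisible by 3.
Ends in 7: not divisible by 5.
7: 11507 = 7·1643 + 6
11: 11507 = 11·1046 + 1
13: 11507 = 13·885 + 2
17: 11507 = 17·676 + 15
19: 11507 = 19·605 + 12
23: 11507 = 23·500 + 7
29: 11507 = 29·396 + 23
31: 11507 = 31·371 + 6
37: 11507 = 37·311

37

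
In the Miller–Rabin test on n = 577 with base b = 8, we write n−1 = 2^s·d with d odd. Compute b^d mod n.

577 − 1 = 576 = 2^6 · 9, so d = 9.
8^1 ≡ 8 (mod 577)
8^2 ≡ 8^2 = 64 ≡ 64 (mod 577)
8^4 ≡ 64^2 = 4096 ≡ 57 (mod 577)
8^8 ≡ 57^2 = 3249 ≡ 364 (mod 577)
9 = 8 + 1 in binary powers of 2.
So 8^9 ≡ 364 · 8 ≡ 27 (mod 577).
Squaring chain: 27 → 152 → 24 → 576 → 1 → 1; reaches −1, so base 8 does not prove 577 composite.

27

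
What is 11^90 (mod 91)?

64

11^1 ≡ 11 (mod 91)
11^2 ≡ 11^2 = 121 ≡ 30 (mod 91)
11^4 ≡ 30^2 = 900 ≡ 81 (mod 91)
11^8 ≡ 81^2 = 6561 ≡ 9 (mod 91)
11^16 ≡ 9^2 = 81 ≡ 81 (mod 91)
11^32 ≡ 81^2 = 6561 ≡ 9 (mod 91)
11^64 ≡ 9^2 = 81 ≡ 81 (mod 91)
90 = 64 + 16 + 8 + 2 in binary powers of 2.
So 11^90 ≡ 81 · 81 · 9 · 30 ≡ 64 (mod 91).
Since 64 ≠ 1, base 11 is a Fermat witness: 91 is composite.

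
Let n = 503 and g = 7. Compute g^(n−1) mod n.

1

7^1 ≡ 7 (mod 503)
7^2 ≡ 7^2 = 49 ≡ 49 (mod 503)
7^4 ≡ 49^2 = 2401 ≡ 389 (mod 503)
7^8 ≡ 389^2 = 151321 ≡ 421 (mod 503)
7^16 ≡ 421^2 = 177241 ≡ 185 (mod 503)
7^32 ≡ 185^2 = 34225 ≡ 21 (mod 503)
7^64 ≡ 21^2 = 441 ≡ 441 (mod 503)
7^128 ≡ 441^2 = 194481 ≡ 323 (mod 503)
7^256 ≡ 323^2 = 104329 ≡ 208 (mod 503)
502 = 256 + 128 + 64 + 32 + 16 + 4 + 2 in binary powers of 2.
So 7^502 ≡ 208 · 323 · 441 · 21 · 185 · 389 · 49 ≡ 1 (mod 503).
Since the result is 1, base 7 gives no evidence that 503 is composite.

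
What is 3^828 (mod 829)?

1

3^1 ≡ 3 (mod 829)
3^2 ≡ 3^2 = 9 ≡ 9 (mod 829)
3^4 ≡ 9^2 = 81 ≡ 81 (mod 829)
3^8 ≡ 81^2 = 6561 ≡ 758 (mod 829)
3^16 ≡ 758^2 = 574564 ≡ 67 (mod 829)
3^32 ≡ 67^2 = 4489 ≡ 344 (mod 829)
3^64 ≡ 344^2 = 118336 ≡ 618 (mod 829)
3^128 ≡ 618^2 = 381924 ≡ 584 (mod 829)
3^256 ≡ 584^2 = 341056 ≡ 337 (mod 829)
3^512 ≡ 337^2 = 113569 ≡ 825 (mod 829)
828 = 512 + 256 + 32 + 16 + 8 + 4 in binary powers of 2.
So 3^828 ≡ 825 · 337 · 344 · 67 · 758 · 81 ≡ 1 (mod 829).
Since the result is 1, base 3 gives no evidence that 829 is composite.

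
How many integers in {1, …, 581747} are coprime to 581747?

Factor: 581747 = 43 · 83 · 163.
φ(581747) = (43−1) · (83−1) · (163−1) = 42 · 82 · 162 = 557928.

557928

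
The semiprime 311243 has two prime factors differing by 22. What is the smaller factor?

Since p = q + 22, we have 311243 = q(q + 22), so q² + 22q − 311243 = 0.
Discriminant: 22² + 4·311243 = 484 + 1244972 = 1245456; √1245456 = 1116.
q = (−22 + 1116)/2 = 547, and p = q + 22 = 569.
Check: 547 · 569 = 311243.

547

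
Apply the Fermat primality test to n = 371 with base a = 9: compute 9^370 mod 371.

9^1 ≡ 9 (mod 371)
9^2 ≡ 9^2 = 81 ≡ 81 (mod 371)
9^4 ≡ 81^2 = 6561 ≡ 254 (mod 371)
9^8 ≡ 254^2 = 64516 ≡ 333 (mod 371)
9^16 ≡ 333^2 = 110889 ≡ 331 (mod 371)
9^32 ≡ 331^2 = 109561 ≡ 116 (mod 371)
9^64 ≡ 116^2 = 13456 ≡ 100 (mod 371)
9^128 ≡ 100^2 = 10000 ≡ 354 (mod 371)
9^256 ≡ 354^2 = 125316 ≡ 289 (mod 371)
370 = 256 + 64 + 32 + 16 + 2 in binary powers of 2.
So 9^370 ≡ 289 · 100 · 116 · 331 · 81 ≡ 275 (mod 371).
Since 275 ≠ 1, base 9 is a Fermat witness: 371 is composite.

275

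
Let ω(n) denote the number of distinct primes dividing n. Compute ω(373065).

373065 = 3 · 124355
124355 = 5 · 24871
24871 = 7 · 3553
3553 = 11 · 323
323 = 17 · 19
373065 = 3 · 5 · 7 · 11 · 17 · 19, which has 6 distinct prime factors.

6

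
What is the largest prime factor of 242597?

97

242597 = 41 · 5917
5917 = 61 · 97
97 is prime.
So 242597 = 41 · 61 · 97; the largest prime factor is 97.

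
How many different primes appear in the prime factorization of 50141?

50141 = 7 · 7163
7163 = 13 · 551
551 = 19 · 29
50141 = 7 · 13 · 19 · 29, which has 4 distinct prime factors.

4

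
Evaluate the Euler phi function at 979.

Factor: 979 = 11 · 89.
φ(979) = (11−1) · (89−1) = 10 · 88 = 880.

880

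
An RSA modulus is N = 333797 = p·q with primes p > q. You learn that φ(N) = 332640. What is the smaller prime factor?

541

φ(n) = (p−1)(q−1) = n − (p+q) + 1, so p + q = 333797 − 332640 + 1 = 1158.
p and q are the roots of t² − 1158t + 333797 = 0.
Discriminant: 1158² − 4·333797 = 1340964 − 1335188 = 5776; √5776 = 76.
q = (1158 − 76)/2 = 541, p = (1158 + 76)/2 = 617.
Check: 541 · 617 = 333797.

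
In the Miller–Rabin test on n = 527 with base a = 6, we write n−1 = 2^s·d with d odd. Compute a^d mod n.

150

527 − 1 = 526 = 2^1 · 263, so d = 263.
6^1 ≡ 6 (mod 527)
6^2 ≡ 6^2 = 36 ≡ 36 (mod 527)
6^4 ≡ 36^2 = 1296 ≡ 242 (mod 527)
6^8 ≡ 242^2 = 58564 ≡ 67 (mod 527)
6^16 ≡ 67^2 = 4489 ≡ 273 (mod 527)
6^32 ≡ 273^2 = 74529 ≡ 222 (mod 527)
6^64 ≡ 222^2 = 49284 ≡ 273 (mod 527)
6^128 ≡ 273^2 = 74529 ≡ 222 (mod 527)
6^256 ≡ 222^2 = 49284 ≡ 273 (mod 527)
263 = 256 + 4 + 2 + 1 in binary powers of 2.
So 6^263 ≡ 273 · 242 · 36 · 6 ≡ 150 (mod 527).
Squaring chain: 150; never reaches −1, so base 6 is a Miller–Rabin witness that 527 is composite.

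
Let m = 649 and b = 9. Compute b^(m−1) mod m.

9^1 ≡ 9 (mod 649)
9^2 ≡ 9^2 = 81 ≡ 81 (mod 649)
9^4 ≡ 81^2 = 6561 ≡ 71 (mod 649)
9^8 ≡ 71^2 = 5041 ≡ 498 (mod 649)
9^16 ≡ 498^2 = 248004 ≡ 86 (mod 649)
9^32 ≡ 86^2 = 7396 ≡ 257 (mod 649)
9^64 ≡ 257^2 = 66049 ≡ 500 (mod 649)
9^128 ≡ 500^2 = 250000 ≡ 135 (mod 649)
9^256 ≡ 135^2 = 18225 ≡ 53 (mod 649)
9^512 ≡ 53^2 = 2809 ≡ 213 (mod 649)
648 = 512 + 128 + 8 in binary powers of 2.
So 9^648 ≡ 213 · 135 · 498 ≡ 454 (mod 649).
Since 454 ≠ 1, base 9 is a Fermat witness: 649 is composite.

454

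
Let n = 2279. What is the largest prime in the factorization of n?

2279 = 43 · 53
53 is prime.
So 2279 = 43 · 53; the largest prime factor is 53.

53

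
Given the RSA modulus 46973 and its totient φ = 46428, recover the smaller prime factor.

107

φ(n) = (p−1)(q−1) = n − (p+q) + 1, so p + q = 46973 − 46428 + 1 = 546.
p and q are the roots of t² − 546t + 46973 = 0.
Discriminant: 546² − 4·46973 = 298116 − 187892 = 110224; √110224 = 332.
q = (546 − 332)/2 = 107, p = (546 + 332)/2 = 439.
Check: 107 · 439 = 46973.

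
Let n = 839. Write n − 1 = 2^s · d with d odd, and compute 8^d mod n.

839 − 1 = 838 = 2^1 · 419, so d = 419.
8^1 ≡ 8 (mod 839)
8^2 ≡ 8^2 = 64 ≡ 64 (mod 839)
8^4 ≡ 64^2 = 4096 ≡ 740 (mod 839)
8^8 ≡ 740^2 = 547600 ≡ 572 (mod 839)
8^16 ≡ 572^2 = 327184 ≡ 813 (mod 839)
8^32 ≡ 813^2 = 660969 ≡ 676 (mod 839)
8^64 ≡ 676^2 = 456976 ≡ 560 (mod 839)
8^128 ≡ 560^2 = 313600 ≡ 653 (mod 839)
8^256 ≡ 653^2 = 426409 ≡ 197 (mod 839)
419 = 256 + 128 + 32 + 2 + 1 in binary powers of 2.
So 8^419 ≡ 197 · 653 · 676 · 64 · 8 ≡ 1 (mod 839).
Since 8^d ≡ 1 (mod 839), base 8 does not prove 839 composite.

1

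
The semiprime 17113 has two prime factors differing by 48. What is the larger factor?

157

Since p = q + 48, we have 17113 = q(q + 48), so q² + 48q − 17113 = 0.
Discriminant: 48² + 4·17113 = 2304 + 68452 = 70756; √70756 = 266.
q = (−48 + 266)/2 = 109, and p = q + 48 = 157.
Check: 109 · 157 = 17113.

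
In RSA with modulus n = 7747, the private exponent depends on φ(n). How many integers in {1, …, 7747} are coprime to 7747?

7560

Factor: 7747 = 61 · 127.
φ(7747) = (61−1) · (127−1) = 60 · 126 = 7560.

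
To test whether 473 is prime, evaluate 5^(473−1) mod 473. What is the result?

454

5^1 ≡ 5 (mod 473)
5^2 ≡ 5^2 = 25 ≡ 25 (mod 473)
5^4 ≡ 25^2 = 625 ≡ 152 (mod 473)
5^8 ≡ 152^2 = 23104 ≡ 400 (mod 473)
5^16 ≡ 400^2 = 160000 ≡ 126 (mod 473)
5^32 ≡ 126^2 = 15876 ≡ 267 (mod 473)
5^64 ≡ 267^2 = 71289 ≡ 339 (mod 473)
5^128 ≡ 339^2 = 114921 ≡ 455 (mod 473)
5^256 ≡ 455^2 = 207025 ≡ 324 (mod 473)
472 = 256 + 128 + 64 + 16 + 8 in binary powers of 2.
So 5^472 ≡ 324 · 455 · 339 · 126 · 400 ≡ 454 (mod 473).
Since 454 ≠ 1, base 5 is a Fermat witness: 473 is composite.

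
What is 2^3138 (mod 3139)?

3057

2^1 ≡ 2 (mod 3139)
2^2 ≡ 2^2 = 4 ≡ 4 (mod 3139)
2^4 ≡ 4^2 = 16 ≡ 16 (mod 3139)
2^8 ≡ 16^2 = 256 ≡ 256 (mod 3139)
2^16 ≡ 256^2 = 65536 ≡ 2756 (mod 3139)
2^32 ≡ 2756^2 = 7595536 ≡ 2295 (mod 3139)
2^64 ≡ 2295^2 = 5267025 ≡ 2922 (mod 3139)
2^128 ≡ 2922^2 = 8538084 ≡ 4 (mod 3139)
2^256 ≡ 4^2 = 16 ≡ 16 (mod 3139)
2^512 ≡ 16^2 = 256 ≡ 256 (mod 3139)
2^1024 ≡ 256^2 = 65536 ≡ 2756 (mod 3139)
2^2048 ≡ 2756^2 = 7595536 ≡ 2295 (mod 3139)
3138 = 2048 + 1024 + 64 + 2 in binary powers of 2.
So 2^3138 ≡ 2295 · 2756 · 2922 · 4 ≡ 3057 (mod 3139).
Since 3057 ≠ 1, base 2 is a Fermat witness: 3139 is composite.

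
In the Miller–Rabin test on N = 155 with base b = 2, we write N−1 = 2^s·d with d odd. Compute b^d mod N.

97

155 − 1 = 154 = 2^1 · 77, so d = 77.
2^1 ≡ 2 (mod 155)
2^2 ≡ 2^2 = 4 ≡ 4 (mod 155)
2^4 ≡ 4^2 = 16 ≡ 16 (mod 155)
2^8 ≡ 16^2 = 256 ≡ 101 (mod 155)
2^16 ≡ 101^2 = 10201 ≡ 126 (mod 155)
2^32 ≡ 126^2 = 15876 ≡ 66 (mod 155)
2^64 ≡ 66^2 = 4356 ≡ 16 (mod 155)
77 = 64 + 8 + 4 + 1 in binary powers of 2.
So 2^77 ≡ 16 · 101 · 16 · 2 ≡ 97 (mod 155).
Squaring chain: 97; never reaches −1, so base 2 is a Miller–Rabin witness that 155 is composite.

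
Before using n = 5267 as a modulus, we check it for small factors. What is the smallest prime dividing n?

5267 is odd.
Digit sum 20, not divisible by 3.
Ends in 7: not divisible by 5.
7: 5267 = 7·752 + 3
11: 5267 = 11·478 + 9
13: 5267 = 13·405 + 2
17: 5267 = 17·309 + 14
19: 5267 = 19·277 + 4
23: 5267 = 23·229

23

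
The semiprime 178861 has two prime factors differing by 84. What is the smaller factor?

383

Since p = q + 84, we have 178861 = q(q + 84), so q² + 84q − 178861 = 0.
Discriminant: 84² + 4·178861 = 7056 + 715444 = 722500; √722500 = 850.
q = (−84 + 850)/2 = 383, and p = q + 84 = 467.
Check: 383 · 467 = 178861.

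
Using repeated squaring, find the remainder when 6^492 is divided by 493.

6^1 ≡ 6 (mod 493)
6^2 ≡ 6^2 = 36 ≡ 36 (mod 493)
6^4 ≡ 36^2 = 1296 ≡ 310 (mod 493)
6^8 ≡ 310^2 = 96100 ≡ 458 (mod 493)
6^16 ≡ 458^2 = 209764 ≡ 239 (mod 493)
6^32 ≡ 239^2 = 57121 ≡ 426 (mod 493)
6^64 ≡ 426^2 = 181476 ≡ 52 (mod 493)
6^128 ≡ 52^2 = 2704 ≡ 239 (mod 493)
6^256 ≡ 239^2 = 57121 ≡ 426 (mod 493)
492 = 256 + 128 + 64 + 32 + 8 + 4 in binary powers of 2.
So 6^492 ≡ 426 · 239 · 52 · 426 · 458 · 310 ≡ 268 (mod 493).
Since 268 ≠ 1, base 6 is a Fermat witness: 493 is composite.

268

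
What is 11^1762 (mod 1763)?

1392

11^1 ≡ 11 (mod 1763)
11^2 ≡ 11^2 = 121 ≡ 121 (mod 1763)
11^4 ≡ 121^2 = 14641 ≡ 537 (mod 1763)
11^8 ≡ 537^2 = 288369 ≡ 1000 (mod 1763)
11^16 ≡ 1000^2 = 1000000 ≡ 379 (mod 1763)
11^32 ≡ 379^2 = 143641 ≡ 838 (mod 1763)
11^64 ≡ 838^2 = 702244 ≡ 570 (mod 1763)
11^128 ≡ 570^2 = 324900 ≡ 508 (mod 1763)
11^256 ≡ 508^2 = 258064 ≡ 666 (mod 1763)
11^512 ≡ 666^2 = 443556 ≡ 1043 (mod 1763)
11^1024 ≡ 1043^2 = 1087849 ≡ 78 (mod 1763)
1762 = 1024 + 512 + 128 + 64 + 32 + 2 in binary powers of 2.
So 11^1762 ≡ 78 · 1043 · 508 · 570 · 838 · 121 ≡ 1392 (mod 1763).
Since 1392 ≠ 1, base 11 is a Fermat witness: 1763 is composite.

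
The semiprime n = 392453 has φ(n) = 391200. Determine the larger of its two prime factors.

653

φ(n) = (p−1)(q−1) = n − (p+q) + 1, so p + q = 392453 − 391200 + 1 = 1254.
p and q are the roots of t² − 1254t + 392453 = 0.
Discriminant: 1254² − 4·392453 = 1572516 − 1569812 = 2704; √2704 = 52.
q = (1254 − 52)/2 = 601, p = (1254 + 52)/2 = 653.
Check: 601 · 653 = 392453.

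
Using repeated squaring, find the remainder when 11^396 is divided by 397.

11^1 ≡ 11 (mod 397)
11^2 ≡ 11^2 = 121 ≡ 121 (mod 397)
11^4 ≡ 121^2 = 14641 ≡ 349 (mod 397)
11^8 ≡ 349^2 = 121801 ≡ 319 (mod 397)
11^16 ≡ 319^2 = 101761 ≡ 129 (mod 397)
11^32 ≡ 129^2 = 16641 ≡ 364 (mod 397)
11^64 ≡ 364^2 = 132496 ≡ 295 (mod 397)
11^128 ≡ 295^2 = 87025 ≡ 82 (mod 397)
11^256 ≡ 82^2 = 6724 ≡ 372 (mod 397)
396 = 256 + 128 + 8 + 4 in binary powers of 2.
So 11^396 ≡ 372 · 82 · 319 · 349 ≡ 1 (mod 397).
Since the result is 1, base 11 gives no evidence that 397 is composite.

1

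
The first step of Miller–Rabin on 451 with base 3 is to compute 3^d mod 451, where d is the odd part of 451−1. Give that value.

451 − 1 = 450 = 2^1 · 225, so d = 225.
3^1 ≡ 3 (mod 451)
3^2 ≡ 3^2 = 9 ≡ 9 (mod 451)
3^4 ≡ 9^2 = 81 ≡ 81 (mod 451)
3^8 ≡ 81^2 = 6561 ≡ 247 (mod 451)
3^16 ≡ 247^2 = 61009 ≡ 124 (mod 451)
3^32 ≡ 124^2 = 15376 ≡ 42 (mod 451)
3^64 ≡ 42^2 = 1764 ≡ 411 (mod 451)
3^128 ≡ 411^2 = 168921 ≡ 247 (mod 451)
225 = 128 + 64 + 32 + 1 in binary powers of 2.
So 3^225 ≡ 247 · 411 · 42 · 3 ≡ 331 (mod 451).
Squaring chain: 331; never reaches −1, so base 3 is a Miller–Rabin witness that 451 is composite.

331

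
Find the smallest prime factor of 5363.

5363 is odd.
Digit sum 17, not divisible by 3.
Ends in 3: not divisible by 5.
7: 5363 = 7·766 + 1
11: 5363 = 11·487 + 6
13: 5363 = 13·412 + 7
17: 5363 = 17·315 + 8
19: 5363 = 19·282 + 5
23: 5363 = 23·233 + 4
29: 5363 = 29·184 + 27
31: 5363 = 31·173

31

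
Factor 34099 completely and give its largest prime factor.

34099 = 13 · 2623
2623 = 43 · 61
61 is prime.
So 34099 = 13 · 43 · 61; the largest prime factor is 61.

61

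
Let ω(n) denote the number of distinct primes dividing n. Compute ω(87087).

5

87087 = 3 · 29029
29029 = 7 · 4147
4147 = 11 · 377
377 = 13 · 29
87087 = 3 · 7 · 11 · 13 · 29, which has 5 distinct prime factors.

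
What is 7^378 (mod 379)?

1

7^1 ≡ 7 (mod 379)
7^2 ≡ 7^2 = 49 ≡ 49 (mod 379)
7^4 ≡ 49^2 = 2401 ≡ 127 (mod 379)
7^8 ≡ 127^2 = 16129 ≡ 211 (mod 379)
7^16 ≡ 211^2 = 44521 ≡ 178 (mod 379)
7^32 ≡ 178^2 = 31684 ≡ 227 (mod 379)
7^64 ≡ 227^2 = 51529 ≡ 364 (mod 379)
7^128 ≡ 364^2 = 132496 ≡ 225 (mod 379)
7^256 ≡ 225^2 = 50625 ≡ 218 (mod 379)
378 = 256 + 64 + 32 + 16 + 8 + 2 in binary powers of 2.
So 7^378 ≡ 218 · 364 · 227 · 178 · 211 · 49 ≡ 1 (mod 379).
Since the result is 1, base 7 gives no evidence that 379 is composite.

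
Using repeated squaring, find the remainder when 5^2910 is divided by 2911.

2131

5^1 ≡ 5 (mod 2911)
5^2 ≡ 5^2 = 25 ≡ 25 (mod 2911)
5^4 ≡ 25^2 = 625 ≡ 625 (mod 2911)
5^8 ≡ 625^2 = 390625 ≡ 551 (mod 2911)
5^16 ≡ 551^2 = 303601 ≡ 857 (mod 2911)
5^32 ≡ 857^2 = 734449 ≡ 877 (mod 2911)
5^64 ≡ 877^2 = 769129 ≡ 625 (mod 2911)
5^128 ≡ 625^2 = 390625 ≡ 551 (mod 2911)
5^256 ≡ 551^2 = 303601 ≡ 857 (mod 2911)
5^512 ≡ 857^2 = 734449 ≡ 877 (mod 2911)
5^1024 ≡ 877^2 = 769129 ≡ 625 (mod 2911)
5^2048 ≡ 625^2 = 390625 ≡ 551 (mod 2911)
2910 = 2048 + 512 + 256 + 64 + 16 + 8 + 4 + 2 in binary powers of 2.
So 5^2910 ≡ 551 · 877 · 857 · 625 · 857 · 551 · 625 · 25 ≡ 2131 (mod 2911).
Since 2131 ≠ 1, base 5 is a Fermat witness: 2911 is composite.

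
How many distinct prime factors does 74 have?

2

74 = 2 · 37
74 = 2 · 37, which has 2 distinct prime factors.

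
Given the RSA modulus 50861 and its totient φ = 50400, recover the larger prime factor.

φ(n) = (p−1)(q−1) = n − (p+q) + 1, so p + q = 50861 − 50400 + 1 = 462.
p and q are the roots of t² − 462t + 50861 = 0.
Discriminant: 462² − 4·50861 = 213444 − 203444 = 10000; √10000 = 100.
q = (462 − 100)/2 = 181, p = (462 + 100)/2 = 281.
Check: 181 · 281 = 50861.

281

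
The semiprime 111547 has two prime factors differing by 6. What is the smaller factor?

331

Since p = q + 6, we have 111547 = q(q + 6), so q² + 6q − 111547 = 0.
Discriminant: 6² + 4·111547 = 36 + 446188 = 446224; √446224 = 668.
q = (−6 + 668)/2 = 331, and p = q + 6 = 337.
Check: 331 · 337 = 111547.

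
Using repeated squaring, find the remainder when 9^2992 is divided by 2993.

575

9^1 ≡ 9 (mod 2993)
9^2 ≡ 9^2 = 81 ≡ 81 (mod 2993)
9^4 ≡ 81^2 = 6561 ≡ 575 (mod 2993)
9^8 ≡ 575^2 = 330625 ≡ 1395 (mod 2993)
9^16 ≡ 1395^2 = 1946025 ≡ 575 (mod 2993)
9^32 ≡ 575^2 = 330625 ≡ 1395 (mod 2993)
9^64 ≡ 1395^2 = 1946025 ≡ 575 (mod 2993)
9^128 ≡ 575^2 = 330625 ≡ 1395 (mod 2993)
9^256 ≡ 1395^2 = 1946025 ≡ 575 (mod 2993)
9^512 ≡ 575^2 = 330625 ≡ 1395 (mod 2993)
9^1024 ≡ 1395^2 = 1946025 ≡ 575 (mod 2993)
9^2048 ≡ 575^2 = 330625 ≡ 1395 (mod 2993)
2992 = 2048 + 512 + 256 + 128 + 32 + 16 in binary powers of 2.
So 9^2992 ≡ 1395 · 1395 · 575 · 1395 · 1395 · 575 ≡ 575 (mod 2993).
Since 575 ≠ 1, base 9 is a Fermat witness: 2993 is composite.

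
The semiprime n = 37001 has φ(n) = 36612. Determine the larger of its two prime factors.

φ(n) = (p−1)(q−1) = n − (p+q) + 1, so p + q = 37001 − 36612 + 1 = 390.
p and q are the roots of t² − 390t + 37001 = 0.
Discriminant: 390² − 4·37001 = 152100 − 148004 = 4096; √4096 = 64.
q = (390 − 64)/2 = 163, p = (390 + 64)/2 = 227.
Check: 163 · 227 = 37001.

227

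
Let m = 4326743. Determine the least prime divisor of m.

4326743 is odd.
Digit sum 29, not divisible by 3.
Ends in 3: not divisible by 5.
7: 4326743 = 7·618106 + 1
11: 4326743 = 11·393340 + 3
13: 4326743 = 13·332826 + 5
17: 4326743 = 17·254514 + 5
19: 4326743 = 19·227723 + 6
23: 4326743 = 23·188119 + 6
29: 4326743 = 29·149198 + 1
31: 4326743 = 31·139572 + 11
37: 4326743 = 37·116939

37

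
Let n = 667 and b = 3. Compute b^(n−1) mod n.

660

3^1 ≡ 3 (mod 667)
3^2 ≡ 3^2 = 9 ≡ 9 (mod 667)
3^4 ≡ 9^2 = 81 ≡ 81 (mod 667)
3^8 ≡ 81^2 = 6561 ≡ 558 (mod 667)
3^16 ≡ 558^2 = 311364 ≡ 542 (mod 667)
3^32 ≡ 542^2 = 293764 ≡ 284 (mod 667)
3^64 ≡ 284^2 = 80656 ≡ 616 (mod 667)
3^128 ≡ 616^2 = 379456 ≡ 600 (mod 667)
3^256 ≡ 600^2 = 360000 ≡ 487 (mod 667)
3^512 ≡ 487^2 = 237169 ≡ 384 (mod 667)
666 = 512 + 128 + 16 + 8 + 2 in binary powers of 2.
So 3^666 ≡ 384 · 600 · 542 · 558 · 9 ≡ 660 (mod 667).
Since 660 ≠ 1, base 3 is a Fermat witness: 667 is composite.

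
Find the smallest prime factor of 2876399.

43

2876399 is odd.
Digit sum 44, not divisible by 3.
Ends in 9: not divisible by 5.
7: 2876399 = 7·410914 + 1
11: 2876399 = 11·261490 + 9
13: 2876399 = 13·221261 + 6
17: 2876399 = 17·169199 + 16
19: 2876399 = 19·151389 + 8
23: 2876399 = 23·125060 + 19
29: 2876399 = 29·99186 + 5
31: 2876399 = 31·92787 + 2
37: 2876399 = 37·77740 + 19
41: 2876399 = 41·70156 + 3
43: 2876399 = 43·66893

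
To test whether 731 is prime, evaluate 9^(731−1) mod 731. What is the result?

9^1 ≡ 9 (mod 731)
9^2 ≡ 9^2 = 81 ≡ 81 (mod 731)
9^4 ≡ 81^2 = 6561 ≡ 713 (mod 731)
9^8 ≡ 713^2 = 508369 ≡ 324 (mod 731)
9^16 ≡ 324^2 = 104976 ≡ 443 (mod 731)
9^32 ≡ 443^2 = 196249 ≡ 341 (mod 731)
9^64 ≡ 341^2 = 116281 ≡ 52 (mod 731)
9^128 ≡ 52^2 = 2704 ≡ 511 (mod 731)
9^256 ≡ 511^2 = 261121 ≡ 154 (mod 731)
9^512 ≡ 154^2 = 23716 ≡ 324 (mod 731)
730 = 512 + 128 + 64 + 16 + 8 + 2 in binary powers of 2.
So 9^730 ≡ 324 · 511 · 52 · 443 · 324 · 81 ≡ 13 (mod 731).
Since 13 ≠ 1, base 9 is a Fermat witness: 731 is composite.

13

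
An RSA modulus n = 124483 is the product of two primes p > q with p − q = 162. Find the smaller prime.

Since p = q + 162, we have 124483 = q(q + 162), so q² + 162q − 124483 = 0.
Discriminant: 162² + 4·124483 = 26244 + 497932 = 524176; √524176 = 724.
q = (−162 + 724)/2 = 281, and p = q + 162 = 443.
Check: 281 · 443 = 124483.

281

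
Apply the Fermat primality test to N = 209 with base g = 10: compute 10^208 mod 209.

199

10^1 ≡ 10 (mod 209)
10^2 ≡ 10^2 = 100 ≡ 100 (mod 209)
10^4 ≡ 100^2 = 10000 ≡ 177 (mod 209)
10^8 ≡ 177^2 = 31329 ≡ 188 (mod 209)
10^16 ≡ 188^2 = 35344 ≡ 23 (mod 209)
10^32 ≡ 23^2 = 529 ≡ 111 (mod 209)
10^64 ≡ 111^2 = 12321 ≡ 199 (mod 209)
10^128 ≡ 199^2 = 39601 ≡ 100 (mod 209)
208 = 128 + 64 + 16 in binary powers of 2.
So 10^208 ≡ 100 · 199 · 23 ≡ 199 (mod 209).
Since 199 ≠ 1, base 10 is a Fermat witness: 209 is composite.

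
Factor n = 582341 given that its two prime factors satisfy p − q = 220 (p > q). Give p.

Since p = q + 220, we have 582341 = q(q + 220), so q² + 220q − 582341 = 0.
Discriminant: 220² + 4·582341 = 48400 + 2329364 = 2377764; √2377764 = 1542.
q = (−220 + 1542)/2 = 661, and p = q + 220 = 881.
Check: 661 · 881 = 582341.

881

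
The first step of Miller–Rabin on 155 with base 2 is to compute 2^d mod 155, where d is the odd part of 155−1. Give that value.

97

155 − 1 = 154 = 2^1 · 77, so d = 77.
2^1 ≡ 2 (mod 155)
2^2 ≡ 2^2 = 4 ≡ 4 (mod 155)
2^4 ≡ 4^2 = 16 ≡ 16 (mod 155)
2^8 ≡ 16^2 = 256 ≡ 101 (mod 155)
2^16 ≡ 101^2 = 10201 ≡ 126 (mod 155)
2^32 ≡ 126^2 = 15876 ≡ 66 (mod 155)
2^64 ≡ 66^2 = 4356 ≡ 16 (mod 155)
77 = 64 + 8 + 4 + 1 in binary powers of 2.
So 2^77 ≡ 16 · 101 · 16 · 2 ≡ 97 (mod 155).
Squaring chain: 97; never reaches −1, so base 2 is a Miller–Rabin witness that 155 is composite.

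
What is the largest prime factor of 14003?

67

14003 = 11 · 1273
1273 = 19 · 67
67 is prime.
So 14003 = 11 · 19 · 67; the largest prime factor is 67.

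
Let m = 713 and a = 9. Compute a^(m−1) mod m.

289

9^1 ≡ 9 (mod 713)
9^2 ≡ 9^2 = 81 ≡ 81 (mod 713)
9^4 ≡ 81^2 = 6561 ≡ 144 (mod 713)
9^8 ≡ 144^2 = 20736 ≡ 59 (mod 713)
9^16 ≡ 59^2 = 3481 ≡ 629 (mod 713)
9^32 ≡ 629^2 = 395641 ≡ 639 (mod 713)
9^64 ≡ 639^2 = 408321 ≡ 485 (mod 713)
9^128 ≡ 485^2 = 235225 ≡ 648 (mod 713)
9^256 ≡ 648^2 = 419904 ≡ 660 (mod 713)
9^512 ≡ 660^2 = 435600 ≡ 670 (mod 713)
712 = 512 + 128 + 64 + 8 in binary powers of 2.
So 9^712 ≡ 670 · 648 · 485 · 59 ≡ 289 (mod 713).
Since 289 ≠ 1, base 9 is a Fermat witness: 713 is composite.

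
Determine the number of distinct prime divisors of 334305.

5

334305 = 3^2 · 37145
37145 = 5 · 7429
7429 = 17 · 437
437 = 19 · 23
334305 = 3^2 · 5 · 17 · 19 · 23, which has 5 distinct prime factors.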